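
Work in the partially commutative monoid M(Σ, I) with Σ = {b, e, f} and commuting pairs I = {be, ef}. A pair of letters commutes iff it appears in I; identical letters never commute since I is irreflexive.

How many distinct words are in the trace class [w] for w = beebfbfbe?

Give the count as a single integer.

piece 0:b — minimal
piece 1:e — minimal
piece 2:e rests on {1:e}
piece 3:b rests on {0:b}
piece 4:f rests on {3:b}
piece 5:b rests on {4:f}
piece 6:f rests on {5:b}
piece 7:b rests on {6:f}
piece 8:e rests on {2:e}
minimal pieces: {0:b, 1:e}
ways to finish when only these pieces remain (= sum over removing one remaining piece with nothing left below it):
  1 left: {7}→1  {8}→1
  2 left: {2,8}→1  {6,7}→1  {7,8}→2
  3 left: {1,2,8}→1  {2,7,8}→3  {5,6,7}→1  {6,7,8}→3
  4 left: {1,2,7,8}→4  {2,6,7,8}→6  {4,5,6,7}→1  {5,6,7,8}→4
  5 left: {1,2,6,7,8}→10  {2,5,6,7,8}→10  {3,4,5,6,7}→1  {4,5,6,7,8}→5
  6 left: {0,3,4,5,6,7}→1  {1,2,5,6,7,8}→20  {2,4,5,6,7,8}→15  {3,4,5,6,7,8}→6
  7 left: {0,3,4,5,6,7,8}→7  {1,2,4,5,6,7,8}→35  {2,3,4,5,6,7,8}→21
  placing 0:b first → 56 extensions
  placing 1:e first → 28 extensions
total linear extensions = 84

84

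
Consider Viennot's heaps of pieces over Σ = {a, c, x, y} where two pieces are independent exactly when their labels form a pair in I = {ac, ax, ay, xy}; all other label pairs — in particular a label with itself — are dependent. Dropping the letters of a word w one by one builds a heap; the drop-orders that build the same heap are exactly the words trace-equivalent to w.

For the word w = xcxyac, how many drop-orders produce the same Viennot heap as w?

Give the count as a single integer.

12

#0=x has no predecessor
#1=c depends on [0:x]
#2=x depends on [1:c]
#3=y depends on [1:c]
#4=a has no predecessor
#5=c depends on [2:x, 3:y]
sources: [0:x, 4:a]
N(rest) = Σ N(rest − s) over sources s of rest; N(one piece) = 1:
  size 1 → [4]=1  [5]=1
  size 2 → [2,5]=1  [3,5]=1  [4,5]=2
  size 3 → [2,3,5]=2  [2,4,5]=3  [3,4,5]=3
  size 4 → [1,2,3,5]=2  [2,3,4,5]=8
  first=0(x) contributes 10
  first=4(a) contributes 2
|[w]| = 12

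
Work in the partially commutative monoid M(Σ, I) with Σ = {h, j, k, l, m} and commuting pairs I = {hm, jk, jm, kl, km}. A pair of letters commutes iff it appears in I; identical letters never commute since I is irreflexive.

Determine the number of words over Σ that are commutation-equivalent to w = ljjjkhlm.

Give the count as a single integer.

5

0(l) covers ∅
1(j) covers 0:l
2(j) covers 1:j
3(j) covers 2:j
4(k) covers ∅
5(h) covers 3:j, 4:k
6(l) covers 5:h
7(m) covers 6:l
floor of heap: 0:l, 4:k
completions by unplaced set U, small U first (add the entries for U minus each lowest piece of U):
  |U|=1: {7}:1
  |U|=2: {6,7}:1
  |U|=3: {5,6,7}:1
  |U|=4: {3,5,6,7}:1  {4,5,6,7}:1
  |U|=5: {2,3,5,6,7}:1  {3,4,5,6,7}:2
  |U|=6: {1,2,3,5,6,7}:1  {2,3,4,5,6,7}:3
  start at 0(l): 4
  start at 4(k): 1
sum over floor = 5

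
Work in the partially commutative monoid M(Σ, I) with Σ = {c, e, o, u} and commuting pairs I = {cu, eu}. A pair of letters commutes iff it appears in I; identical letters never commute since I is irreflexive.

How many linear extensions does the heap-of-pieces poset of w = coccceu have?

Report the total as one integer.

5

piece 0:c — minimal
piece 1:o rests on {0:c}
piece 2:c rests on {1:o}
piece 3:c rests on {2:c}
piece 4:c rests on {3:c}
piece 5:e rests on {4:c}
piece 6:u rests on {1:o}
minimal pieces: {0:c}
ways to finish when only these pieces remain (= sum over removing one remaining piece with nothing left below it):
  1 left: {5}→1  {6}→1
  2 left: {4,5}→1  {5,6}→2
  3 left: {3,4,5}→1  {4,5,6}→3
  4 left: {2,3,4,5}→1  {3,4,5,6}→4
  5 left: {2,3,4,5,6}→5
  placing 0:c first → 5 extensions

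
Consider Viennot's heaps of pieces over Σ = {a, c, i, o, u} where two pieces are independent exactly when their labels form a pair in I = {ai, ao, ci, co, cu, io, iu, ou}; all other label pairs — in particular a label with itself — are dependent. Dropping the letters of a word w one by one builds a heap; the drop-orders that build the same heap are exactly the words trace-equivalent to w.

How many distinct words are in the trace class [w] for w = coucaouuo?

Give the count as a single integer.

0(c) covers ∅
1(o) covers ∅
2(u) covers ∅
3(c) covers 0:c
4(a) covers 2:u, 3:c
5(o) covers 1:o
6(u) covers 4:a
7(u) covers 6:u
8(o) covers 5:o
floor of heap: 0:c, 1:o, 2:u
completions by unplaced set U, small U first (add the entries for U minus each lowest piece of U):
  |U|=1: {7}:1  {8}:1
  |U|=2: {5,8}:1  {6,7}:1  {7,8}:2
  |U|=3: {1,5,8}:1  {4,6,7}:1  {5,7,8}:3  {6,7,8}:3
  |U|=4: {1,5,7,8}:4  {2,4,6,7}:1  {3,4,6,7}:1  {4,6,7,8}:4  {5,6,7,8}:6
  |U|=5: {0,3,4,6,7}:1  {1,5,6,7,8}:10  {2,3,4,6,7}:2  {2,4,6,7,8}:5  {3,4,6,7,8}:5  {4,5,6,7,8}:10
  |U|=6: {0,2,3,4,6,7}:3  {0,3,4,6,7,8}:6  {1,4,5,6,7,8}:20  {2,3,4,6,7,8}:12  {2,4,5,6,7,8}:15  {3,4,5,6,7,8}:15
  |U|=7: {0,2,3,4,6,7,8}:21  {0,3,4,5,6,7,8}:21  {1,2,4,5,6,7,8}:35  {1,3,4,5,6,7,8}:35  {2,3,4,5,6,7,8}:42
  start at 0(c): 112
  start at 1(o): 84
  start at 2(u): 56
sum over floor = 252

252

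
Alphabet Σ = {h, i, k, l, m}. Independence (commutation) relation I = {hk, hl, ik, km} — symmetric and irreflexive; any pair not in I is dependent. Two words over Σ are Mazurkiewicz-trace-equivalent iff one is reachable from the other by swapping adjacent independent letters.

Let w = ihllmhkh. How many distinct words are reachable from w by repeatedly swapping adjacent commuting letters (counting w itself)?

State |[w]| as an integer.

#0=i has no predecessor
#1=h depends on [0:i]
#2=l depends on [0:i]
#3=l depends on [2:l]
#4=m depends on [1:h, 3:l]
#5=h depends on [4:m]
#6=k depends on [3:l]
#7=h depends on [5:h]
sources: [0:i]
N(rest) = Σ N(rest − s) over sources s of rest; N(one piece) = 1:
  size 1 → [6]=1  [7]=1
  size 2 → [5,7]=1  [6,7]=2
  size 3 → [4,5,7]=1  [5,6,7]=3
  size 4 → [1,4,5,7]=1  [4,5,6,7]=4
  size 5 → [1,4,5,6,7]=5  [3,4,5,6,7]=4
  size 6 → [1,3,4,5,6,7]=9  [2,3,4,5,6,7]=4
  first=0(i) contributes 13

13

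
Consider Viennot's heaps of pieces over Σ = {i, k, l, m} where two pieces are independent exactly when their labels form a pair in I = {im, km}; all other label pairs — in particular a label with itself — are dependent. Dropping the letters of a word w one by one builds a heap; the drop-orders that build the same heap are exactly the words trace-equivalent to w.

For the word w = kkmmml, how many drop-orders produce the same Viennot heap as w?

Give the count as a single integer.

10

0(k) covers ∅
1(k) covers 0:k
2(m) covers ∅
3(m) covers 2:m
4(m) covers 3:m
5(l) covers 1:k, 4:m
floor of heap: 0:k, 2:m
completions by unplaced set U, small U first (add the entries for U minus each lowest piece of U):
  |U|=1: {5}:1
  |U|=2: {1,5}:1  {4,5}:1
  |U|=3: {0,1,5}:1  {1,4,5}:2  {3,4,5}:1
  |U|=4: {0,1,4,5}:3  {1,3,4,5}:3  {2,3,4,5}:1
  start at 0(k): 4
  start at 2(m): 6
sum over floor = 10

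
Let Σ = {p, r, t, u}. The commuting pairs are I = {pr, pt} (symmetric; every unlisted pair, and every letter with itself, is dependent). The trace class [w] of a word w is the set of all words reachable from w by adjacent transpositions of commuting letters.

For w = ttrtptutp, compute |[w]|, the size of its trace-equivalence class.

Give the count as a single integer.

12

piece 0:t — minimal
piece 1:t rests on {0:t}
piece 2:r rests on {1:t}
piece 3:t rests on {2:r}
piece 4:p — minimal
piece 5:t rests on {3:t}
piece 6:u rests on {4:p, 5:t}
piece 7:t rests on {6:u}
piece 8:p rests on {6:u}
minimal pieces: {0:t, 4:p}
ways to finish when only these pieces remain (= sum over removing one remaining piece with nothing left below it):
  1 left: {7}→1  {8}→1
  2 left: {7,8}→2
  3 left: {6,7,8}→2
  4 left: {4,6,7,8}→2  {5,6,7,8}→2
  5 left: {3,5,6,7,8}→2  {4,5,6,7,8}→4
  6 left: {2,3,5,6,7,8}→2  {3,4,5,6,7,8}→6
  7 left: {1,2,3,5,6,7,8}→2  {2,3,4,5,6,7,8}→8
  placing 0:t first → 10 extensions
  placing 4:p first → 2 extensions
total linear extensions = 12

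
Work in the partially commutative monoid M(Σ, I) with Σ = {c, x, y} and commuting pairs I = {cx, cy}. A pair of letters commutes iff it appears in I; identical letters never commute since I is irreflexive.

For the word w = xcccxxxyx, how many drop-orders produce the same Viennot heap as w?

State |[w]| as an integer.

#0=x has no predecessor
#1=c has no predecessor
#2=c depends on [1:c]
#3=c depends on [2:c]
#4=x depends on [0:x]
#5=x depends on [4:x]
#6=x depends on [5:x]
#7=y depends on [6:x]
#8=x depends on [7:y]
sources: [0:x, 1:c]
N(rest) = Σ N(rest − s) over sources s of rest; N(one piece) = 1:
  size 1 → [3]=1  [8]=1
  size 2 → [2,3]=1  [3,8]=2  [7,8]=1
  size 3 → [1,2,3]=1  [2,3,8]=3  [3,7,8]=3  [6,7,8]=1
  size 4 → [1,2,3,8]=4  [2,3,7,8]=6  [3,6,7,8]=4  [5,6,7,8]=1
  size 5 → [1,2,3,7,8]=10  [2,3,6,7,8]=10  [3,5,6,7,8]=5  [4,5,6,7,8]=1
  size 6 → [0,4,5,6,7,8]=1  [1,2,3,6,7,8]=20  [2,3,5,6,7,8]=15  [3,4,5,6,7,8]=6
  size 7 → [0,3,4,5,6,7,8]=7  [1,2,3,5,6,7,8]=35  [2,3,4,5,6,7,8]=21
  first=0(x) contributes 56
  first=1(c) contributes 28
|[w]| = 84

84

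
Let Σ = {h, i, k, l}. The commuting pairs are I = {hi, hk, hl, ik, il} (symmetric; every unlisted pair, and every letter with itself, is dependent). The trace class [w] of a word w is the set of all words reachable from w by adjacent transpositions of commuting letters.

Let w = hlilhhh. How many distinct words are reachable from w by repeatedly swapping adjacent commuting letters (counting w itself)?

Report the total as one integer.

0(h) covers ∅
1(l) covers ∅
2(i) covers ∅
3(l) covers 1:l
4(h) covers 0:h
5(h) covers 4:h
6(h) covers 5:h
floor of heap: 0:h, 1:l, 2:i
completions by unplaced set U, small U first (add the entries for U minus each lowest piece of U):
  |U|=1: {2}:1  {3}:1  {6}:1
  |U|=2: {1,3}:1  {2,3}:2  {2,6}:2  {3,6}:2  {5,6}:1
  |U|=3: {1,2,3}:3  {1,3,6}:3  {2,3,6}:6  {2,5,6}:3  {3,5,6}:3  {4,5,6}:1
  |U|=4: {0,4,5,6}:1  {1,2,3,6}:12  {1,3,5,6}:6  {2,3,5,6}:12  {2,4,5,6}:4  {3,4,5,6}:4
  |U|=5: {0,2,4,5,6}:5  {0,3,4,5,6}:5  {1,2,3,5,6}:30  {1,3,4,5,6}:10  {2,3,4,5,6}:20
  start at 0(h): 60
  start at 1(l): 30
  start at 2(i): 15
sum over floor = 105

105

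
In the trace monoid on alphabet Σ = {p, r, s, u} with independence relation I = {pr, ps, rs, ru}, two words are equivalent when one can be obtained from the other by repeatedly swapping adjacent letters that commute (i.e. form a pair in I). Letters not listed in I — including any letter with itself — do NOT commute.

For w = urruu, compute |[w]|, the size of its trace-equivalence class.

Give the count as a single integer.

10

#0=u has no predecessor
#1=r has no predecessor
#2=r depends on [1:r]
#3=u depends on [0:u]
#4=u depends on [3:u]
sources: [0:u, 1:r]
N(rest) = Σ N(rest − s) over sources s of rest; N(one piece) = 1:
  size 1 → [2]=1  [4]=1
  size 2 → [1,2]=1  [2,4]=2  [3,4]=1
  size 3 → [0,3,4]=1  [1,2,4]=3  [2,3,4]=3
  first=0(u) contributes 6
  first=1(r) contributes 4
|[w]| = 10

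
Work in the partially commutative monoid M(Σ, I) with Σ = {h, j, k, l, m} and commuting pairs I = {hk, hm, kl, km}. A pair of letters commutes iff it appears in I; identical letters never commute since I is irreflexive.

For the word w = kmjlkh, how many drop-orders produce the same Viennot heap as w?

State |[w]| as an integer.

6

drop 0:k onto floor
drop 1:m onto floor
drop 2:j onto {0:k, 1:m}
drop 3:l onto {2:j}
drop 4:k onto {2:j}
drop 5:h onto {3:l}
ground layer = {0:k, 1:m}
drop-orders for the pieces not yet dropped (sum over which currently-grounded one goes next):
  1 to go: {4} 1  {5} 1
  2 to go: {3,5} 1  {4,5} 2
  3 to go: {3,4,5} 3
  4 to go: {2,3,4,5} 3
  if 0:k drops first: 3 orders
  if 1:m drops first: 3 orders
heap linearizations: 6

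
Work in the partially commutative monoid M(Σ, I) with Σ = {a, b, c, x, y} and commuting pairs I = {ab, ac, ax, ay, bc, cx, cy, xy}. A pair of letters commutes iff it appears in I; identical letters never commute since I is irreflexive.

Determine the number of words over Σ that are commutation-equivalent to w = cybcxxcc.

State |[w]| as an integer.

70

0(c) covers ∅
1(y) covers ∅
2(b) covers 1:y
3(c) covers 0:c
4(x) covers 2:b
5(x) covers 4:x
6(c) covers 3:c
7(c) covers 6:c
floor of heap: 0:c, 1:y
completions by unplaced set U, small U first (add the entries for U minus each lowest piece of U):
  |U|=1: {5}:1  {7}:1
  |U|=2: {4,5}:1  {5,7}:2  {6,7}:1
  |U|=3: {2,4,5}:1  {3,6,7}:1  {4,5,7}:3  {5,6,7}:3
  |U|=4: {0,3,6,7}:1  {1,2,4,5}:1  {2,4,5,7}:4  {3,5,6,7}:4  {4,5,6,7}:6
  |U|=5: {0,3,5,6,7}:5  {1,2,4,5,7}:5  {2,4,5,6,7}:10  {3,4,5,6,7}:10
  |U|=6: {0,3,4,5,6,7}:15  {1,2,4,5,6,7}:15  {2,3,4,5,6,7}:20
  start at 0(c): 35
  start at 1(y): 35
sum over floor = 70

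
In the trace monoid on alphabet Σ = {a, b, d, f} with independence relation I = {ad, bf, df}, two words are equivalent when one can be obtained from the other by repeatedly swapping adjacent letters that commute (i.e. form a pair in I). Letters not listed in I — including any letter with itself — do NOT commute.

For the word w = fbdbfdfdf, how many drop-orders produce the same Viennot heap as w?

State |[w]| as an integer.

126

piece 0:f — minimal
piece 1:b — minimal
piece 2:d rests on {1:b}
piece 3:b rests on {2:d}
piece 4:f rests on {0:f}
piece 5:d rests on {3:b}
piece 6:f rests on {4:f}
piece 7:d rests on {5:d}
piece 8:f rests on {6:f}
minimal pieces: {0:f, 1:b}
ways to finish when only these pieces remain (= sum over removing one remaining piece with nothing left below it):
  1 left: {7}→1  {8}→1
  2 left: {5,7}→1  {6,8}→1  {7,8}→2
  3 left: {3,5,7}→1  {4,6,8}→1  {5,7,8}→3  {6,7,8}→3
  4 left: {0,4,6,8}→1  {2,3,5,7}→1  {3,5,7,8}→4  {4,6,7,8}→4  {5,6,7,8}→6
  5 left: {0,4,6,7,8}→5  {1,2,3,5,7}→1  {2,3,5,7,8}→5  {3,5,6,7,8}→10  {4,5,6,7,8}→10
  6 left: {0,4,5,6,7,8}→15  {1,2,3,5,7,8}→6  {2,3,5,6,7,8}→15  {3,4,5,6,7,8}→20
  7 left: {0,3,4,5,6,7,8}→35  {1,2,3,5,6,7,8}→21  {2,3,4,5,6,7,8}→35
  placing 0:f first → 56 extensions
  placing 1:b first → 70 extensions
total linear extensions = 126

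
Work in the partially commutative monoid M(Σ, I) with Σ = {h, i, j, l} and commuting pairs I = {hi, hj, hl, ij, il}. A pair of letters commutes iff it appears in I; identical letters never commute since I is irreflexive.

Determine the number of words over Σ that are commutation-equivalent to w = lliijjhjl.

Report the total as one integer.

0(l) covers ∅
1(l) covers 0:l
2(i) covers ∅
3(i) covers 2:i
4(j) covers 1:l
5(j) covers 4:j
6(h) covers ∅
7(j) covers 5:j
8(l) covers 7:j
floor of heap: 0:l, 2:i, 6:h
completions by unplaced set U, small U first (add the entries for U minus each lowest piece of U):
  |U|=1: {3}:1  {6}:1  {8}:1
  |U|=2: {2,3}:1  {3,6}:2  {3,8}:2  {6,8}:2  {7,8}:1
  |U|=3: {2,3,6}:3  {2,3,8}:3  {3,6,8}:6  {3,7,8}:3  {5,7,8}:1  {6,7,8}:3
  |U|=4: {2,3,6,8}:12  {2,3,7,8}:6  {3,5,7,8}:4  {3,6,7,8}:12  {4,5,7,8}:1  {5,6,7,8}:4
  |U|=5: {1,4,5,7,8}:1  {2,3,5,7,8}:10  {2,3,6,7,8}:30  {3,4,5,7,8}:5  {3,5,6,7,8}:20  {4,5,6,7,8}:5
  |U|=6: {0,1,4,5,7,8}:1  {1,3,4,5,7,8}:6  {1,4,5,6,7,8}:6  {2,3,4,5,7,8}:15  {2,3,5,6,7,8}:60  {3,4,5,6,7,8}:30
  |U|=7: {0,1,3,4,5,7,8}:7  {0,1,4,5,6,7,8}:7  {1,2,3,4,5,7,8}:21  {1,3,4,5,6,7,8}:42  {2,3,4,5,6,7,8}:105
  start at 0(l): 168
  start at 2(i): 56
  start at 6(h): 28
sum over floor = 252

252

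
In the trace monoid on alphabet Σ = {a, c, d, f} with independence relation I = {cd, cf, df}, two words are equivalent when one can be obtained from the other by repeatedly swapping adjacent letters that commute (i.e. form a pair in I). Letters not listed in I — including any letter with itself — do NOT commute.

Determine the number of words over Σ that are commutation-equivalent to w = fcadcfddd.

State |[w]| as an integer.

#0=f has no predecessor
#1=c has no predecessor
#2=a depends on [0:f, 1:c]
#3=d depends on [2:a]
#4=c depends on [2:a]
#5=f depends on [2:a]
#6=d depends on [3:d]
#7=d depends on [6:d]
#8=d depends on [7:d]
sources: [0:f, 1:c]
N(rest) = Σ N(rest − s) over sources s of rest; N(one piece) = 1:
  size 1 → [4]=1  [5]=1  [8]=1
  size 2 → [4,5]=2  [4,8]=2  [5,8]=2  [7,8]=1
  size 3 → [4,5,8]=6  [4,7,8]=3  [5,7,8]=3  [6,7,8]=1
  size 4 → [3,6,7,8]=1  [4,5,7,8]=12  [4,6,7,8]=4  [5,6,7,8]=4
  size 5 → [3,4,6,7,8]=5  [3,5,6,7,8]=5  [4,5,6,7,8]=20
  size 6 → [3,4,5,6,7,8]=30
  size 7 → [2,3,4,5,6,7,8]=30
  first=0(f) contributes 30
  first=1(c) contributes 30
|[w]| = 60

60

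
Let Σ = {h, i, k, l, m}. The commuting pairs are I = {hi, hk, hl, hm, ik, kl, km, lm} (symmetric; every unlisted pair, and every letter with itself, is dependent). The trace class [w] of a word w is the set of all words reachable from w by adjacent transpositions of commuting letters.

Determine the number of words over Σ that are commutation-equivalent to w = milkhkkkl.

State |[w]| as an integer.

630

piece 0:m — minimal
piece 1:i rests on {0:m}
piece 2:l rests on {1:i}
piece 3:k — minimal
piece 4:h — minimal
piece 5:k rests on {3:k}
piece 6:k rests on {5:k}
piece 7:k rests on {6:k}
piece 8:l rests on {2:l}
minimal pieces: {0:m, 3:k, 4:h}
ways to finish when only these pieces remain (= sum over removing one remaining piece with nothing left below it):
  1 left: {4}→1  {7}→1  {8}→1
  2 left: {2,8}→1  {4,7}→2  {4,8}→2  {6,7}→1  {7,8}→2
  3 left: {1,2,8}→1  {2,4,8}→3  {2,7,8}→3  {4,6,7}→3  {4,7,8}→6  {5,6,7}→1  {6,7,8}→3
  4 left: {0,1,2,8}→1  {1,2,4,8}→4  {1,2,7,8}→4  {2,4,7,8}→12  {2,6,7,8}→6  {3,5,6,7}→1  {4,5,6,7}→4  {4,6,7,8}→12  {5,6,7,8}→4
  5 left: {0,1,2,4,8}→5  {0,1,2,7,8}→5  {1,2,4,7,8}→20  {1,2,6,7,8}→10  {2,4,6,7,8}→30  {2,5,6,7,8}→10  {3,4,5,6,7}→5  {3,5,6,7,8}→5  {4,5,6,7,8}→20
  6 left: {0,1,2,4,7,8}→30  {0,1,2,6,7,8}→15  {1,2,4,6,7,8}→60  {1,2,5,6,7,8}→20  {2,3,5,6,7,8}→15  {2,4,5,6,7,8}→60  {3,4,5,6,7,8}→30
  7 left: {0,1,2,4,6,7,8}→105  {0,1,2,5,6,7,8}→35  {1,2,3,5,6,7,8}→35  {1,2,4,5,6,7,8}→140  {2,3,4,5,6,7,8}→105
  placing 0:m first → 280 extensions
  placing 3:k first → 280 extensions
  placing 4:h first → 70 extensions
total linear extensions = 630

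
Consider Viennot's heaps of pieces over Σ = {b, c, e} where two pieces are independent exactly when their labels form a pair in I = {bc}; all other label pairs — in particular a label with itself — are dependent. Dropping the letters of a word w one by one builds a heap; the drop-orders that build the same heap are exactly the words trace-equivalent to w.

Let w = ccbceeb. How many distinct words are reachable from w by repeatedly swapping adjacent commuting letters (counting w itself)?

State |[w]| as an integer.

drop 0:c onto floor
drop 1:c onto {0:c}
drop 2:b onto floor
drop 3:c onto {1:c}
drop 4:e onto {2:b, 3:c}
drop 5:e onto {4:e}
drop 6:b onto {5:e}
ground layer = {0:c, 2:b}
drop-orders for the pieces not yet dropped (sum over which currently-grounded one goes next):
  1 to go: {6} 1
  2 to go: {5,6} 1
  3 to go: {4,5,6} 1
  4 to go: {2,4,5,6} 1  {3,4,5,6} 1
  5 to go: {1,3,4,5,6} 1  {2,3,4,5,6} 2
  if 0:c drops first: 3 orders
  if 2:b drops first: 1 orders
heap linearizations: 4

4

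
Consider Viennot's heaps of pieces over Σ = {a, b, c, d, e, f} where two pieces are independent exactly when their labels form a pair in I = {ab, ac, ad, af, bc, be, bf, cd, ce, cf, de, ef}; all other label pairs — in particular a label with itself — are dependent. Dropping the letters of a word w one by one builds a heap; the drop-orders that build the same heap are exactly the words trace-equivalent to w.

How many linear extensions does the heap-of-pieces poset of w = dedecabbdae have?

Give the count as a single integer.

piece 0:d — minimal
piece 1:e — minimal
piece 2:d rests on {0:d}
piece 3:e rests on {1:e}
piece 4:c — minimal
piece 5:a rests on {3:e}
piece 6:b rests on {2:d}
piece 7:b rests on {6:b}
piece 8:d rests on {7:b}
piece 9:a rests on {5:a}
piece 10:e rests on {9:a}
minimal pieces: {0:d, 1:e, 4:c}
ways to finish when only these pieces remain (= sum over removing one remaining piece with nothing left below it):
  1 left: {4}→1  {8}→1  {10}→1
  2 left: {4,8}→2  {4,10}→2  {7,8}→1  {8,10}→2  {9,10}→1
  3 left: {4,7,8}→3  {4,8,10}→6  {4,9,10}→3  {5,9,10}→1  {6,7,8}→1  {7,8,10}→3  {8,9,10}→3
  4 left: {2,6,7,8}→1  {3,5,9,10}→1  {4,5,9,10}→4  {4,6,7,8}→4  {4,7,8,10}→12  {4,8,9,10}→12  {5,8,9,10}→4  {6,7,8,10}→4  {7,8,9,10}→6
  5 left: {0,2,6,7,8}→1  {1,3,5,9,10}→1  {2,4,6,7,8}→5  {2,6,7,8,10}→5  {3,4,5,9,10}→5  {3,5,8,9,10}→5  {4,5,8,9,10}→20  {4,6,7,8,10}→20  {4,7,8,9,10}→30  {5,7,8,9,10}→10  {6,7,8,9,10}→10
  6 left: {0,2,4,6,7,8}→6  {0,2,6,7,8,10}→6  {1,3,4,5,9,10}→6  {1,3,5,8,9,10}→6  {2,4,6,7,8,10}→30  {2,6,7,8,9,10}→15  {3,4,5,8,9,10}→30  {3,5,7,8,9,10}→15  {4,5,7,8,9,10}→60  {4,6,7,8,9,10}→60  {5,6,7,8,9,10}→20
  7 left: {0,2,4,6,7,8,10}→42  {0,2,6,7,8,9,10}→21  {1,3,4,5,8,9,10}→42  {1,3,5,7,8,9,10}→21  {2,4,6,7,8,9,10}→105  {2,5,6,7,8,9,10}→35  {3,4,5,7,8,9,10}→105  {3,5,6,7,8,9,10}→35  {4,5,6,7,8,9,10}→140
  8 left: {0,2,4,6,7,8,9,10}→168  {0,2,5,6,7,8,9,10}→56  {1,3,4,5,7,8,9,10}→168  {1,3,5,6,7,8,9,10}→56  {2,3,5,6,7,8,9,10}→70  {2,4,5,6,7,8,9,10}→280  {3,4,5,6,7,8,9,10}→280
  9 left: {0,2,3,5,6,7,8,9,10}→126  {0,2,4,5,6,7,8,9,10}→504  {1,2,3,5,6,7,8,9,10}→126  {1,3,4,5,6,7,8,9,10}→504  {2,3,4,5,6,7,8,9,10}→630
  placing 0:d first → 1260 extensions
  placing 1:e first → 1260 extensions
  placing 4:c first → 252 extensions
total linear extensions = 2772

2772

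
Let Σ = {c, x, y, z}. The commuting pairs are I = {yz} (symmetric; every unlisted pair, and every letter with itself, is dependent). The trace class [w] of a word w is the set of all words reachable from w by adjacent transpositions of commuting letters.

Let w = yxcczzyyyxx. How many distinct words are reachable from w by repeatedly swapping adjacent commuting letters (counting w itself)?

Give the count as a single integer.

10

drop 0:y onto floor
drop 1:x onto {0:y}
drop 2:c onto {1:x}
drop 3:c onto {2:c}
drop 4:z onto {3:c}
drop 5:z onto {4:z}
drop 6:y onto {3:c}
drop 7:y onto {6:y}
drop 8:y onto {7:y}
drop 9:x onto {5:z, 8:y}
drop 10:x onto {9:x}
ground layer = {0:y}
drop-orders for the pieces not yet dropped (sum over which currently-grounded one goes next):
  1 to go: {10} 1
  2 to go: {9,10} 1
  3 to go: {5,9,10} 1  {8,9,10} 1
  4 to go: {4,5,9,10} 1  {5,8,9,10} 2  {7,8,9,10} 1
  5 to go: {4,5,8,9,10} 3  {5,7,8,9,10} 3  {6,7,8,9,10} 1
  6 to go: {4,5,7,8,9,10} 6  {5,6,7,8,9,10} 4
  7 to go: {4,5,6,7,8,9,10} 10
  8 to go: {3,4,5,6,7,8,9,10} 10
  9 to go: {2,3,4,5,6,7,8,9,10} 10
  if 0:y drops first: 10 orders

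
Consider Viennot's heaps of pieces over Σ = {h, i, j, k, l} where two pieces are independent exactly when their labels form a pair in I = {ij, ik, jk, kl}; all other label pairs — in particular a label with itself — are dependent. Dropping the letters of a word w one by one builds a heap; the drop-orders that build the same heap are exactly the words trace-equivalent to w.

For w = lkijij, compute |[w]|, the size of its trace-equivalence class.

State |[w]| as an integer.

36

#0=l has no predecessor
#1=k has no predecessor
#2=i depends on [0:l]
#3=j depends on [0:l]
#4=i depends on [2:i]
#5=j depends on [3:j]
sources: [0:l, 1:k]
N(rest) = Σ N(rest − s) over sources s of rest; N(one piece) = 1:
  size 1 → [1]=1  [4]=1  [5]=1
  size 2 → [1,4]=2  [1,5]=2  [2,4]=1  [3,5]=1  [4,5]=2
  size 3 → [1,2,4]=3  [1,3,5]=3  [1,4,5]=6  [2,4,5]=3  [3,4,5]=3
  size 4 → [1,2,4,5]=12  [1,3,4,5]=12  [2,3,4,5]=6
  first=0(l) contributes 30
  first=1(k) contributes 6
|[w]| = 36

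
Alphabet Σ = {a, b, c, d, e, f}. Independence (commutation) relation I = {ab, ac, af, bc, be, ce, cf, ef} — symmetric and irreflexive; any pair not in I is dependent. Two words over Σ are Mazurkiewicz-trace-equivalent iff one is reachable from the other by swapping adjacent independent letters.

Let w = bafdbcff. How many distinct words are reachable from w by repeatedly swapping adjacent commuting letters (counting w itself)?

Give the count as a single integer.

12

drop 0:b onto floor
drop 1:a onto floor
drop 2:f onto {0:b}
drop 3:d onto {1:a, 2:f}
drop 4:b onto {3:d}
drop 5:c onto {3:d}
drop 6:f onto {4:b}
drop 7:f onto {6:f}
ground layer = {0:b, 1:a}
drop-orders for the pieces not yet dropped (sum over which currently-grounded one goes next):
  1 to go: {5} 1  {7} 1
  2 to go: {5,7} 2  {6,7} 1
  3 to go: {4,6,7} 1  {5,6,7} 3
  4 to go: {4,5,6,7} 4
  5 to go: {3,4,5,6,7} 4
  6 to go: {1,3,4,5,6,7} 4  {2,3,4,5,6,7} 4
  if 0:b drops first: 8 orders
  if 1:a drops first: 4 orders
heap linearizations: 12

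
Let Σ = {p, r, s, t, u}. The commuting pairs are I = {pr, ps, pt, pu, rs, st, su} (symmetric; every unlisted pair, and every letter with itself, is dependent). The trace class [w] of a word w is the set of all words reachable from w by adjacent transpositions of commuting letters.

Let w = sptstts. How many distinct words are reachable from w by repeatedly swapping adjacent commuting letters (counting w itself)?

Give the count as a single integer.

140

#0=s has no predecessor
#1=p has no predecessor
#2=t has no predecessor
#3=s depends on [0:s]
#4=t depends on [2:t]
#5=t depends on [4:t]
#6=s depends on [3:s]
sources: [0:s, 1:p, 2:t]
N(rest) = Σ N(rest − s) over sources s of rest; N(one piece) = 1:
  size 1 → [1]=1  [5]=1  [6]=1
  size 2 → [1,5]=2  [1,6]=2  [3,6]=1  [4,5]=1  [5,6]=2
  size 3 → [0,3,6]=1  [1,3,6]=3  [1,4,5]=3  [1,5,6]=6  [2,4,5]=1  [3,5,6]=3  [4,5,6]=3
  size 4 → [0,1,3,6]=4  [0,3,5,6]=4  [1,2,4,5]=4  [1,3,5,6]=12  [1,4,5,6]=12  [2,4,5,6]=4  [3,4,5,6]=6
  size 5 → [0,1,3,5,6]=20  [0,3,4,5,6]=10  [1,2,4,5,6]=20  [1,3,4,5,6]=30  [2,3,4,5,6]=10
  first=0(s) contributes 60
  first=1(p) contributes 20
  first=2(t) contributes 60
|[w]| = 140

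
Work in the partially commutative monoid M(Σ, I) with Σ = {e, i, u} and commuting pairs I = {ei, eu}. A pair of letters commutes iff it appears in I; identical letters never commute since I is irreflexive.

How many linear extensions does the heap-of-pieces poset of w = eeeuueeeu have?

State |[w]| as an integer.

0(e) covers ∅
1(e) covers 0:e
2(e) covers 1:e
3(u) covers ∅
4(u) covers 3:u
5(e) covers 2:e
6(e) covers 5:e
7(e) covers 6:e
8(u) covers 4:u
floor of heap: 0:e, 3:u
completions by unplaced set U, small U first (add the entries for U minus each lowest piece of U):
  |U|=1: {7}:1  {8}:1
  |U|=2: {4,8}:1  {6,7}:1  {7,8}:2
  |U|=3: {3,4,8}:1  {4,7,8}:3  {5,6,7}:1  {6,7,8}:3
  |U|=4: {2,5,6,7}:1  {3,4,7,8}:4  {4,6,7,8}:6  {5,6,7,8}:4
  |U|=5: {1,2,5,6,7}:1  {2,5,6,7,8}:5  {3,4,6,7,8}:10  {4,5,6,7,8}:10
  |U|=6: {0,1,2,5,6,7}:1  {1,2,5,6,7,8}:6  {2,4,5,6,7,8}:15  {3,4,5,6,7,8}:20
  |U|=7: {0,1,2,5,6,7,8}:7  {1,2,4,5,6,7,8}:21  {2,3,4,5,6,7,8}:35
  start at 0(e): 56
  start at 3(u): 28
sum over floor = 84

84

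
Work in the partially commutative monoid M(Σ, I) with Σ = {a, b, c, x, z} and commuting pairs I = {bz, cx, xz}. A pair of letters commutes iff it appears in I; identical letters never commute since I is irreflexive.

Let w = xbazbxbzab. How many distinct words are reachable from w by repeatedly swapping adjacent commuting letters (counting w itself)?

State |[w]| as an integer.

drop 0:x onto floor
drop 1:b onto {0:x}
drop 2:a onto {1:b}
drop 3:z onto {2:a}
drop 4:b onto {2:a}
drop 5:x onto {4:b}
drop 6:b onto {5:x}
drop 7:z onto {3:z}
drop 8:a onto {6:b, 7:z}
drop 9:b onto {8:a}
ground layer = {0:x}
drop-orders for the pieces not yet dropped (sum over which currently-grounded one goes next):
  1 to go: {9} 1
  2 to go: {8,9} 1
  3 to go: {6,8,9} 1  {7,8,9} 1
  4 to go: {3,7,8,9} 1  {5,6,8,9} 1  {6,7,8,9} 2
  5 to go: {3,6,7,8,9} 3  {4,5,6,8,9} 1  {5,6,7,8,9} 3
  6 to go: {3,5,6,7,8,9} 6  {4,5,6,7,8,9} 4
  7 to go: {3,4,5,6,7,8,9} 10
  8 to go: {2,3,4,5,6,7,8,9} 10
  if 0:x drops first: 10 orders

10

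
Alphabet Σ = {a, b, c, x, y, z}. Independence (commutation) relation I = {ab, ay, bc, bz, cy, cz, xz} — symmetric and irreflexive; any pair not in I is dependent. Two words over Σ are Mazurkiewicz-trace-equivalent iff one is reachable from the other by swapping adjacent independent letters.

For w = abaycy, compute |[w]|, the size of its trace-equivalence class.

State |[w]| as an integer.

#0=a has no predecessor
#1=b has no predecessor
#2=a depends on [0:a]
#3=y depends on [1:b]
#4=c depends on [2:a]
#5=y depends on [3:y]
sources: [0:a, 1:b]
N(rest) = Σ N(rest − s) over sources s of rest; N(one piece) = 1:
  size 1 → [4]=1  [5]=1
  size 2 → [2,4]=1  [3,5]=1  [4,5]=2
  size 3 → [0,2,4]=1  [1,3,5]=1  [2,4,5]=3  [3,4,5]=3
  size 4 → [0,2,4,5]=4  [1,3,4,5]=4  [2,3,4,5]=6
  first=0(a) contributes 10
  first=1(b) contributes 10
|[w]| = 20

20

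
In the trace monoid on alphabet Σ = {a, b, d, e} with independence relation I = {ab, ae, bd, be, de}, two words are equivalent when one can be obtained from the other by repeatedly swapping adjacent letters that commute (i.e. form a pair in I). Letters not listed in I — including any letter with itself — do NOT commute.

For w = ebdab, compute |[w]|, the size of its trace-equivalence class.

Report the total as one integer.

30

drop 0:e onto floor
drop 1:b onto floor
drop 2:d onto floor
drop 3:a onto {2:d}
drop 4:b onto {1:b}
ground layer = {0:e, 1:b, 2:d}
drop-orders for the pieces not yet dropped (sum over which currently-grounded one goes next):
  1 to go: {0} 1  {3} 1  {4} 1
  2 to go: {0,3} 2  {0,4} 2  {1,4} 1  {2,3} 1  {3,4} 2
  3 to go: {0,1,4} 3  {0,2,3} 3  {0,3,4} 6  {1,3,4} 3  {2,3,4} 3
  if 0:e drops first: 6 orders
  if 1:b drops first: 12 orders
  if 2:d drops first: 12 orders
heap linearizations: 30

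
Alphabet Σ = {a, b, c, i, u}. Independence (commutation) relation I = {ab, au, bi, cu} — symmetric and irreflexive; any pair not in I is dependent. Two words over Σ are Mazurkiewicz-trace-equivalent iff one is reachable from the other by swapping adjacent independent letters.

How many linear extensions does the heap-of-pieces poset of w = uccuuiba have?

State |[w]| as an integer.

drop 0:u onto floor
drop 1:c onto floor
drop 2:c onto {1:c}
drop 3:u onto {0:u}
drop 4:u onto {3:u}
drop 5:i onto {2:c, 4:u}
drop 6:b onto {2:c, 4:u}
drop 7:a onto {5:i}
ground layer = {0:u, 1:c}
drop-orders for the pieces not yet dropped (sum over which currently-grounded one goes next):
  1 to go: {6} 1  {7} 1
  2 to go: {5,7} 1  {6,7} 2
  3 to go: {5,6,7} 3
  4 to go: {2,5,6,7} 3  {4,5,6,7} 3
  5 to go: {1,2,5,6,7} 3  {2,4,5,6,7} 6  {3,4,5,6,7} 3
  6 to go: {0,3,4,5,6,7} 3  {1,2,4,5,6,7} 9  {2,3,4,5,6,7} 9
  if 0:u drops first: 18 orders
  if 1:c drops first: 12 orders
heap linearizations: 30

30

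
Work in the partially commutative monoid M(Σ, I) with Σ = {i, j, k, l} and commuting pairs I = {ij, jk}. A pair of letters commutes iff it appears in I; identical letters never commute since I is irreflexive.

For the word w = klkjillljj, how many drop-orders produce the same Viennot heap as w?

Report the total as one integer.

drop 0:k onto floor
drop 1:l onto {0:k}
drop 2:k onto {1:l}
drop 3:j onto {1:l}
drop 4:i onto {2:k}
drop 5:l onto {3:j, 4:i}
drop 6:l onto {5:l}
drop 7:l onto {6:l}
drop 8:j onto {7:l}
drop 9:j onto {8:j}
ground layer = {0:k}
drop-orders for the pieces not yet dropped (sum over which currently-grounded one goes next):
  1 to go: {9} 1
  2 to go: {8,9} 1
  3 to go: {7,8,9} 1
  4 to go: {6,7,8,9} 1
  5 to go: {5,6,7,8,9} 1
  6 to go: {3,5,6,7,8,9} 1  {4,5,6,7,8,9} 1
  7 to go: {2,4,5,6,7,8,9} 1  {3,4,5,6,7,8,9} 2
  8 to go: {2,3,4,5,6,7,8,9} 3
  if 0:k drops first: 3 orders

3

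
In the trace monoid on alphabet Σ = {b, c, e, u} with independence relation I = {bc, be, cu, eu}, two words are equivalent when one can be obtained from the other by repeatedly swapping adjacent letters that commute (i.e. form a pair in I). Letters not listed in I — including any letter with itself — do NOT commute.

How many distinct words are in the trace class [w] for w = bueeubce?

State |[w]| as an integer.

70

#0=b has no predecessor
#1=u depends on [0:b]
#2=e has no predecessor
#3=e depends on [2:e]
#4=u depends on [1:u]
#5=b depends on [4:u]
#6=c depends on [3:e]
#7=e depends on [6:c]
sources: [0:b, 2:e]
N(rest) = Σ N(rest − s) over sources s of rest; N(one piece) = 1:
  size 1 → [5]=1  [7]=1
  size 2 → [4,5]=1  [5,7]=2  [6,7]=1
  size 3 → [1,4,5]=1  [3,6,7]=1  [4,5,7]=3  [5,6,7]=3
  size 4 → [0,1,4,5]=1  [1,4,5,7]=4  [2,3,6,7]=1  [3,5,6,7]=4  [4,5,6,7]=6
  size 5 → [0,1,4,5,7]=5  [1,4,5,6,7]=10  [2,3,5,6,7]=5  [3,4,5,6,7]=10
  size 6 → [0,1,4,5,6,7]=15  [1,3,4,5,6,7]=20  [2,3,4,5,6,7]=15
  first=0(b) contributes 35
  first=2(e) contributes 35
|[w]| = 70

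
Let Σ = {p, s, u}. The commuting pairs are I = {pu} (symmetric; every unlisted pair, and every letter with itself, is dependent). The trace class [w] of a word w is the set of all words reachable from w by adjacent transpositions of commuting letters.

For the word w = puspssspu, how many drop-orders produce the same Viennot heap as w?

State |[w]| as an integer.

piece 0:p — minimal
piece 1:u — minimal
piece 2:s rests on {0:p, 1:u}
piece 3:p rests on {2:s}
piece 4:s rests on {3:p}
piece 5:s rests on {4:s}
piece 6:s rests on {5:s}
piece 7:p rests on {6:s}
piece 8:u rests on {6:s}
minimal pieces: {0:p, 1:u}
ways to finish when only these pieces remain (= sum over removing one remaining piece with nothing left below it):
  1 left: {7}→1  {8}→1
  2 left: {7,8}→2
  3 left: {6,7,8}→2
  4 left: {5,6,7,8}→2
  5 left: {4,5,6,7,8}→2
  6 left: {3,4,5,6,7,8}→2
  7 left: {2,3,4,5,6,7,8}→2
  placing 0:p first → 2 extensions
  placing 1:u first → 2 extensions
total linear extensions = 4

4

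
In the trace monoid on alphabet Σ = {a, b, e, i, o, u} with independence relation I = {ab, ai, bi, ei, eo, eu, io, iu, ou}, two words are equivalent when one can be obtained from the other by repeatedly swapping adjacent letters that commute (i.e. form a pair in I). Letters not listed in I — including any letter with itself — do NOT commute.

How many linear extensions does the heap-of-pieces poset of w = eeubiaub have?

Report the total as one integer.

48

drop 0:e onto floor
drop 1:e onto {0:e}
drop 2:u onto floor
drop 3:b onto {1:e, 2:u}
drop 4:i onto floor
drop 5:a onto {1:e, 2:u}
drop 6:u onto {3:b, 5:a}
drop 7:b onto {6:u}
ground layer = {0:e, 2:u, 4:i}
drop-orders for the pieces not yet dropped (sum over which currently-grounded one goes next):
  1 to go: {4} 1  {7} 1
  2 to go: {4,7} 2  {6,7} 1
  3 to go: {3,6,7} 1  {4,6,7} 3  {5,6,7} 1
  4 to go: {3,4,6,7} 4  {3,5,6,7} 2  {4,5,6,7} 4
  5 to go: {1,3,5,6,7} 2  {2,3,5,6,7} 2  {3,4,5,6,7} 10
  6 to go: {0,1,3,5,6,7} 2  {1,2,3,5,6,7} 4  {1,3,4,5,6,7} 12  {2,3,4,5,6,7} 12
  if 0:e drops first: 28 orders
  if 2:u drops first: 14 orders
  if 4:i drops first: 6 orders
heap linearizations: 48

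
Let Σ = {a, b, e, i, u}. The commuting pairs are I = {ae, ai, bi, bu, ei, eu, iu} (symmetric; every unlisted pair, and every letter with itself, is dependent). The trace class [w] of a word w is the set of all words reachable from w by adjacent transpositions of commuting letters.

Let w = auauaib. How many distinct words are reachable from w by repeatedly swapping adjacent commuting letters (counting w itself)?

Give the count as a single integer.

#0=a has no predecessor
#1=u depends on [0:a]
#2=a depends on [1:u]
#3=u depends on [2:a]
#4=a depends on [3:u]
#5=i has no predecessor
#6=b depends on [4:a]
sources: [0:a, 5:i]
N(rest) = Σ N(rest − s) over sources s of rest; N(one piece) = 1:
  size 1 → [5]=1  [6]=1
  size 2 → [4,6]=1  [5,6]=2
  size 3 → [3,4,6]=1  [4,5,6]=3
  size 4 → [2,3,4,6]=1  [3,4,5,6]=4
  size 5 → [1,2,3,4,6]=1  [2,3,4,5,6]=5
  first=0(a) contributes 6
  first=5(i) contributes 1
|[w]| = 7

7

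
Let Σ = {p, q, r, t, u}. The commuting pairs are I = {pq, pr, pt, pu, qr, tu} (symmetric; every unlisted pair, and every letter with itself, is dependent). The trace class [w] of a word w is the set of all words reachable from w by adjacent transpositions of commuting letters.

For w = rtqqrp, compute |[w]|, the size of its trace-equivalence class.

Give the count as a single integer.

drop 0:r onto floor
drop 1:t onto {0:r}
drop 2:q onto {1:t}
drop 3:q onto {2:q}
drop 4:r onto {1:t}
drop 5:p onto floor
ground layer = {0:r, 5:p}
drop-orders for the pieces not yet dropped (sum over which currently-grounded one goes next):
  1 to go: {3} 1  {4} 1  {5} 1
  2 to go: {2,3} 1  {3,4} 2  {3,5} 2  {4,5} 2
  3 to go: {2,3,4} 3  {2,3,5} 3  {3,4,5} 6
  4 to go: {1,2,3,4} 3  {2,3,4,5} 12
  if 0:r drops first: 15 orders
  if 5:p drops first: 3 orders
heap linearizations: 18

18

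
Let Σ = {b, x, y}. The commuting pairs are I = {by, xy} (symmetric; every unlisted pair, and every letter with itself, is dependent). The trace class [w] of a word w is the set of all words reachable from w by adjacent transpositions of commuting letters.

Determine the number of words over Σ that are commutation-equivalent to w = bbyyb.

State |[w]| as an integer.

10

piece 0:b — minimal
piece 1:b rests on {0:b}
piece 2:y — minimal
piece 3:y rests on {2:y}
piece 4:b rests on {1:b}
minimal pieces: {0:b, 2:y}
ways to finish when only these pieces remain (= sum over removing one remaining piece with nothing left below it):
  1 left: {3}→1  {4}→1
  2 left: {1,4}→1  {2,3}→1  {3,4}→2
  3 left: {0,1,4}→1  {1,3,4}→3  {2,3,4}→3
  placing 0:b first → 6 extensions
  placing 2:y first → 4 extensions
total linear extensions = 10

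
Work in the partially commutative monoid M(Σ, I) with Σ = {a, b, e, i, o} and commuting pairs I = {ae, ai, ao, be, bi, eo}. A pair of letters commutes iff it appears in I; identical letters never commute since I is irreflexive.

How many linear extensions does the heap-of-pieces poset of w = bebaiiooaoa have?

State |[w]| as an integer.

381

drop 0:b onto floor
drop 1:e onto floor
drop 2:b onto {0:b}
drop 3:a onto {2:b}
drop 4:i onto {1:e}
drop 5:i onto {4:i}
drop 6:o onto {2:b, 5:i}
drop 7:o onto {6:o}
drop 8:a onto {3:a}
drop 9:o onto {7:o}
drop 10:a onto {8:a}
ground layer = {0:b, 1:e}
drop-orders for the pieces not yet dropped (sum over which currently-grounded one goes next):
  1 to go: {9} 1  {10} 1
  2 to go: {7,9} 1  {8,10} 1  {9,10} 2
  3 to go: {3,8,10} 1  {6,7,9} 1  {7,9,10} 3  {8,9,10} 3
  4 to go: {3,8,9,10} 4  {5,6,7,9} 1  {6,7,9,10} 4  {7,8,9,10} 6
  5 to go: {3,7,8,9,10} 10  {4,5,6,7,9} 1  {5,6,7,9,10} 5  {6,7,8,9,10} 10
  6 to go: {1,4,5,6,7,9} 1  {3,6,7,8,9,10} 20  {4,5,6,7,9,10} 6  {5,6,7,8,9,10} 15
  7 to go: {1,4,5,6,7,9,10} 7  {2,3,6,7,8,9,10} 20  {3,5,6,7,8,9,10} 35  {4,5,6,7,8,9,10} 21
  8 to go: {0,2,3,6,7,8,9,10} 20  {1,4,5,6,7,8,9,10} 28  {2,3,5,6,7,8,9,10} 55  {3,4,5,6,7,8,9,10} 56
  9 to go: {0,2,3,5,6,7,8,9,10} 75  {1,3,4,5,6,7,8,9,10} 84  {2,3,4,5,6,7,8,9,10} 111
  if 0:b drops first: 195 orders
  if 1:e drops first: 186 orders
heap linearizations: 381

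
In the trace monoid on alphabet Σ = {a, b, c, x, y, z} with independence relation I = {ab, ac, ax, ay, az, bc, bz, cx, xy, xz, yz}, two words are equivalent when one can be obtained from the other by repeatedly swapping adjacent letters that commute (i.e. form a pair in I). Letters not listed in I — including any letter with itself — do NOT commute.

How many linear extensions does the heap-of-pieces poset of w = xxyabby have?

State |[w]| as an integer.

piece 0:x — minimal
piece 1:x rests on {0:x}
piece 2:y — minimal
piece 3:a — minimal
piece 4:b rests on {1:x, 2:y}
piece 5:b rests on {4:b}
piece 6:y rests on {5:b}
minimal pieces: {0:x, 2:y, 3:a}
ways to finish when only these pieces remain (= sum over removing one remaining piece with nothing left below it):
  1 left: {3}→1  {6}→1
  2 left: {3,6}→2  {5,6}→1
  3 left: {3,5,6}→3  {4,5,6}→1
  4 left: {1,4,5,6}→1  {2,4,5,6}→1  {3,4,5,6}→4
  5 left: {0,1,4,5,6}→1  {1,2,4,5,6}→2  {1,3,4,5,6}→5  {2,3,4,5,6}→5
  placing 0:x first → 12 extensions
  placing 2:y first → 6 extensions
  placing 3:a first → 3 extensions
total linear extensions = 21

21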